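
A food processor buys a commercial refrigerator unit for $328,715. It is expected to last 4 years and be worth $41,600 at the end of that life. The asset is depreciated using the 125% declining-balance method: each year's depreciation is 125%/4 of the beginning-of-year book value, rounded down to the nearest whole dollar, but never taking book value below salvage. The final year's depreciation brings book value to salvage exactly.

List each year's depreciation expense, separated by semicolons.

Depreciable base = $328,715 − $41,600 = $287,115.
Year 1: ⌊$328,715 × 125%/4⌋ = $102,723. Book value $225,992.
Year 2: ⌊$225,992 × 125%/4⌋ = $70,622. Book value $155,370.
Year 3: ⌊$155,370 × 125%/4⌋ = $48,553. Book value $106,817.
Year 4 (final): $106,817 − $41,600 = $65,217. Book value $41,600.

$102,723; $70,622; $48,553; $65,217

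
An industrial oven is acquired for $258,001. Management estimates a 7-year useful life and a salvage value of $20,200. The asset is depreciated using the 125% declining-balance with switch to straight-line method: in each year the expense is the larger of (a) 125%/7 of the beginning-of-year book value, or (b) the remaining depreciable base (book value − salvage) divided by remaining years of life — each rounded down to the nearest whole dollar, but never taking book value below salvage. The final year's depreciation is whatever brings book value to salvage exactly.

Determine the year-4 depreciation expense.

$30,700

Depreciable base = $258,001 − $20,200 = $237,801.
Year 1: DB = ⌊$258,001 × 125%/7⌋ = $46,071; SL = ⌊$237,801/7⌋ = $33,971 → take DB $46,071. Book value $211,930.
Year 2: DB = ⌊$211,930 × 125%/7⌋ = $37,844; SL = ⌊$191,730/6⌋ = $31,955 → take DB $37,844. Book value $174,086.
Year 3: DB = ⌊$174,086 × 125%/7⌋ = $31,086; SL = ⌊$153,886/5⌋ = $30,777 → take DB $31,086. Book value $143,000.
Year 4: DB = ⌊$143,000 × 125%/7⌋ = $25,535; SL = ⌊$122,800/4⌋ = $30,700 → take SL $30,700. Book value $112,300.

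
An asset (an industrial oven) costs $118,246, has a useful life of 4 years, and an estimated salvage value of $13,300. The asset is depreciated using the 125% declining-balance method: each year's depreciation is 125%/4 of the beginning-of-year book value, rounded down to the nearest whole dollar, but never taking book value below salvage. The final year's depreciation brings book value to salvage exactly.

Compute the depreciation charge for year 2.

Depreciable base = $118,246 − $13,300 = $104,946.
Year 1: ⌊$118,246 × 125%/4⌋ = $36,951. Book value $81,295.
Year 2: ⌊$81,295 × 125%/4⌋ = $25,404. Book value $55,891.

$25,404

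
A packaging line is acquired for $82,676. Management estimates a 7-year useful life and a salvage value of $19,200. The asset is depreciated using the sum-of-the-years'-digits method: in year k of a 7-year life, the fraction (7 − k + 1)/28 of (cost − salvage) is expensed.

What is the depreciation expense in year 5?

Depreciable base = $82,676 − $19,200 = $63,476.
Sum of the years' digits = 7+6+5+4+3+2+1 = 28.
Year 1: $63,476 × 7/28 = $15,869. Book value $66,807.
Year 2: $63,476 × 6/28 = $13,602. Book value $53,205.
Year 3: $63,476 × 5/28 = $11,335. Book value $41,870.
Year 4: $63,476 × 4/28 = $9,068. Book value $32,802.
Year 5: $63,476 × 3/28 = $6,801. Book value $26,001.

$6,801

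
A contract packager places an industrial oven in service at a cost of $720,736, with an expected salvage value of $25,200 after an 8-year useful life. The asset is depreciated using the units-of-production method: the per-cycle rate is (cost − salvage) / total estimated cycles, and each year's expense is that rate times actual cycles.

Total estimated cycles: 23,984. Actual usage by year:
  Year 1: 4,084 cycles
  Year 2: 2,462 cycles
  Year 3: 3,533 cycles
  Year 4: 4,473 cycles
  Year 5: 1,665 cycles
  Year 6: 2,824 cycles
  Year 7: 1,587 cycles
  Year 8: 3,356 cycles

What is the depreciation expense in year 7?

$46,023

Depreciable base = $720,736 − $25,200 = $695,536.
Rate = $695,536 / 23,984 cycles = $29 per cycle.
Year 1: 4,084 × $29 = $118,436. Book value $602,300.
Year 2: 2,462 × $29 = $71,398. Book value $530,902.
Year 3: 3,533 × $29 = $102,457. Book value $428,445.
Year 4: 4,473 × $29 = $129,717. Book value $298,728.
Year 5: 1,665 × $29 = $48,285. Book value $250,443.
Year 6: 2,824 × $29 = $81,896. Book value $168,547.
Year 7: 1,587 × $29 = $46,023. Book value $122,524.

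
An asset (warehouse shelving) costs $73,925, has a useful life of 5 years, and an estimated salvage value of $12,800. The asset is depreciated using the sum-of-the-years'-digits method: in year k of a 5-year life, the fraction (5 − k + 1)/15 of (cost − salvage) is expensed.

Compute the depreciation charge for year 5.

Depreciable base = $73,925 − $12,800 = $61,125.
Sum of the years' digits = 5+4+3+2+1 = 15.
Year 1: $61,125 × 5/15 = $20,375. Book value $53,550.
Year 2: $61,125 × 4/15 = $16,300. Book value $37,250.
Year 3: $61,125 × 3/15 = $12,225. Book value $25,025.
Year 4: $61,125 × 2/15 = $8,150. Book value $16,875.
Year 5: $61,125 × 1/15 = $4,075. Book value $12,800.

$4,075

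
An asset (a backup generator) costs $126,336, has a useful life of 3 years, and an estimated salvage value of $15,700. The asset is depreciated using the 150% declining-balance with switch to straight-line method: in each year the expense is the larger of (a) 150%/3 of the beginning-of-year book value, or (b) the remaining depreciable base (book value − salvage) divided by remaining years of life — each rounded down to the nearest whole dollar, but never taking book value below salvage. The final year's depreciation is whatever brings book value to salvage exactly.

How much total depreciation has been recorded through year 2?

$94,752

Depreciable base = $126,336 − $15,700 = $110,636.
Year 1: DB = ⌊$126,336 × 150%/3⌋ = $63,168; SL = ⌊$110,636/3⌋ = $36,878 → take DB $63,168. Book value $63,168.
Year 2: DB = ⌊$63,168 × 150%/3⌋ = $31,584; SL = ⌊$47,468/2⌋ = $23,734 → take DB $31,584. Book value $31,584.
Accumulated through year 2 = $126,336 − $31,584 = $94,752.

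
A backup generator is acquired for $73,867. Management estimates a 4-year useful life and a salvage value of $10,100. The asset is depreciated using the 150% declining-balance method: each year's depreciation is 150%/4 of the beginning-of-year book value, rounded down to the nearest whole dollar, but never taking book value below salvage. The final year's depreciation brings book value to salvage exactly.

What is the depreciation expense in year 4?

$7,935

Depreciable base = $73,867 − $10,100 = $63,767.
Year 1: ⌊$73,867 × 150%/4⌋ = $27,700. Book value $46,167.
Year 2: ⌊$46,167 × 150%/4⌋ = $17,312. Book value $28,855.
Year 3: ⌊$28,855 × 150%/4⌋ = $10,820. Book value $18,035.
Year 4 (final): $18,035 − $10,100 = $7,935. Book value $10,100.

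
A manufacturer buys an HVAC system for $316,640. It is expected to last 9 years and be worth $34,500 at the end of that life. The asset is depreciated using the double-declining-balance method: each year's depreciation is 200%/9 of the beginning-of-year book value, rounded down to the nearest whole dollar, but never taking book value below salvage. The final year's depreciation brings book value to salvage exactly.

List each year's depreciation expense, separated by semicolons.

$70,364; $54,728; $42,566; $33,107; $25,750; $20,027; $15,577; $12,115; $7,906

Depreciable base = $316,640 − $34,500 = $282,140.
Year 1: ⌊$316,640 × 200%/9⌋ = $70,364. Book value $246,276.
Year 2: ⌊$246,276 × 200%/9⌋ = $54,728. Book value $191,548.
Year 3: ⌊$191,548 × 200%/9⌋ = $42,566. Book value $148,982.
Year 4: ⌊$148,982 × 200%/9⌋ = $33,107. Book value $115,875.
Year 5: ⌊$115,875 × 200%/9⌋ = $25,750. Book value $90,125.
Year 6: ⌊$90,125 × 200%/9⌋ = $20,027. Book value $70,098.
Year 7: ⌊$70,098 × 200%/9⌋ = $15,577. Book value $54,521.
Year 8: ⌊$54,521 × 200%/9⌋ = $12,115. Book value $42,406.
Year 9 (final): $42,406 − $34,500 = $7,906. Book value $34,500.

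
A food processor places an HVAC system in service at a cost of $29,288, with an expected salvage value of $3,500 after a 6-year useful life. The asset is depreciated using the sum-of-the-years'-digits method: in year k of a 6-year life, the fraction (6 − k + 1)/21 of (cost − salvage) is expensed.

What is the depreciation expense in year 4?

$3,684

Depreciable base = $29,288 − $3,500 = $25,788.
Sum of the years' digits = 6+5+4+3+2+1 = 21.
Year 1: $25,788 × 6/21 = $7,368. Book value $21,920.
Year 2: $25,788 × 5/21 = $6,140. Book value $15,780.
Year 3: $25,788 × 4/21 = $4,912. Book value $10,868.
Year 4: $25,788 × 3/21 = $3,684. Book value $7,184.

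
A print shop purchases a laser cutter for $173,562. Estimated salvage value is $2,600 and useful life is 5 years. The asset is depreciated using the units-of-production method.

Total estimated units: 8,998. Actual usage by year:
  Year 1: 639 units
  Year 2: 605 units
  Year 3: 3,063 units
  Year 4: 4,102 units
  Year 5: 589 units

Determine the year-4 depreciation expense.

$77,938

Depreciable base = $173,562 − $2,600 = $170,962.
Rate = $170,962 / 8,998 units = $19 per unit.
Year 1: 639 × $19 = $12,141. Book value $161,421.
Year 2: 605 × $19 = $11,495. Book value $149,926.
Year 3: 3,063 × $19 = $58,197. Book value $91,729.
Year 4: 4,102 × $19 = $77,938. Book value $13,791.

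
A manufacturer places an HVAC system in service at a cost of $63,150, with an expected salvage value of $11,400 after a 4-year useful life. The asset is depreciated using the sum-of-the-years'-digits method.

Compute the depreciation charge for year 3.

$10,350

Depreciable base = $63,150 − $11,400 = $51,750.
Sum of the years' digits = 4+3+2+1 = 10.
Year 1: $51,750 × 4/10 = $20,700. Book value $42,450.
Year 2: $51,750 × 3/10 = $15,525. Book value $26,925.
Year 3: $51,750 × 2/10 = $10,350. Book value $16,575.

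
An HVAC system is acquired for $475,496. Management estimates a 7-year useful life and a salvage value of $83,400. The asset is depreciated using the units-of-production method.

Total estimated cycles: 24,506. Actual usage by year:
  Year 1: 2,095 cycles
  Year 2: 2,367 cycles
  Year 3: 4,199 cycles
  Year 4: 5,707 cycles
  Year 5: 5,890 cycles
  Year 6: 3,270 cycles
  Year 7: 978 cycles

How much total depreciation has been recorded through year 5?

$324,128

Depreciable base = $475,496 − $83,400 = $392,096.
Rate = $392,096 / 24,506 cycles = $16 per cycle.
Year 1: 2,095 × $16 = $33,520. Book value $441,976.
Year 2: 2,367 × $16 = $37,872. Book value $404,104.
Year 3: 4,199 × $16 = $67,184. Book value $336,920.
Year 4: 5,707 × $16 = $91,312. Book value $245,608.
Year 5: 5,890 × $16 = $94,240. Book value $151,368.
Accumulated through year 5 = $475,496 − $151,368 = $324,128.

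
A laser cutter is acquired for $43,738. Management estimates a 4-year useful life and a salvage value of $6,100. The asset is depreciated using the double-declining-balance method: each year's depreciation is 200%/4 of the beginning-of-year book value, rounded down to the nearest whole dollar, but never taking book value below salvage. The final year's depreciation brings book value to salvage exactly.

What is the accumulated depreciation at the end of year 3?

Depreciable base = $43,738 − $6,100 = $37,638.
Year 1: ⌊$43,738 × 200%/4⌋ = $21,869. Book value $21,869.
Year 2: ⌊$21,869 × 200%/4⌋ = $10,934. Book value $10,935.
Year 3: ⌊$10,935 × 200%/4⌋ = $5,467, capped at $4,835. Book value $6,100.
Accumulated through year 3 = $43,738 − $6,100 = $37,638.

$37,638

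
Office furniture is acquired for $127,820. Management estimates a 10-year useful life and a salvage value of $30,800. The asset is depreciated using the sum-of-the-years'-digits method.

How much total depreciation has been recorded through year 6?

$79,380

Depreciable base = $127,820 − $30,800 = $97,020.
Sum of the years' digits = 10+9+8+7+6+5+4+3+2+1 = 55.
Year 1: $97,020 × 10/55 = $17,640. Book value $110,180.
Year 2: $97,020 × 9/55 = $15,876. Book value $94,304.
Year 3: $97,020 × 8/55 = $14,112. Book value $80,192.
Year 4: $97,020 × 7/55 = $12,348. Book value $67,844.
Year 5: $97,020 × 6/55 = $10,584. Book value $57,260.
Year 6: $97,020 × 5/55 = $8,820. Book value $48,440.
Accumulated through year 6 = $127,820 − $48,440 = $79,380.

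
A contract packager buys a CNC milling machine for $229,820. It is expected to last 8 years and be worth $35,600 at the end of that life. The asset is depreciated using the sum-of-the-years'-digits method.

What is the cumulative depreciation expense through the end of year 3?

$113,295

Depreciable base = $229,820 − $35,600 = $194,220.
Sum of the years' digits = 8+7+6+5+4+3+2+1 = 36.
Year 1: $194,220 × 8/36 = $43,160. Book value $186,660.
Year 2: $194,220 × 7/36 = $37,765. Book value $148,895.
Year 3: $194,220 × 6/36 = $32,370. Book value $116,525.
Accumulated through year 3 = $229,820 − $116,525 = $113,295.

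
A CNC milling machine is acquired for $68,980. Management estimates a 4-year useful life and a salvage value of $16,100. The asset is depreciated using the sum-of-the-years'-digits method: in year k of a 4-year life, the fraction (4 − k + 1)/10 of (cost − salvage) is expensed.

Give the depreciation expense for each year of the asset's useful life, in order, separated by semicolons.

$21,152; $15,864; $10,576; $5,288

Depreciable base = $68,980 − $16,100 = $52,880.
Sum of the years' digits = 4+3+2+1 = 10.
Year 1: $52,880 × 4/10 = $21,152. Book value $47,828.
Year 2: $52,880 × 3/10 = $15,864. Book value $31,964.
Year 3: $52,880 × 2/10 = $10,576. Book value $21,388.
Year 4: $52,880 × 1/10 = $5,288. Book value $16,100.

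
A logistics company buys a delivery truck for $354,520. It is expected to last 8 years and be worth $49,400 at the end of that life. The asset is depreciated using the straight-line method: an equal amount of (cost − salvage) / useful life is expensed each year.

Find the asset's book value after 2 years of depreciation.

Depreciable base = $354,520 − $49,400 = $305,120.
Annual expense = $305,120 / 8 = $38,140.
End of year 1: book value $316,380.
End of year 2: book value $278,240.

$278,240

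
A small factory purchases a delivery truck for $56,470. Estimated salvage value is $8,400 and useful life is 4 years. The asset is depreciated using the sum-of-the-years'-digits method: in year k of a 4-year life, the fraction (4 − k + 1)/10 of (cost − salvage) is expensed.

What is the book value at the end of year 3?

$13,207

Depreciable base = $56,470 − $8,400 = $48,070.
Sum of the years' digits = 4+3+2+1 = 10.
Year 1: $48,070 × 4/10 = $19,228. Book value $37,242.
Year 2: $48,070 × 3/10 = $14,421. Book value $22,821.
Year 3: $48,070 × 2/10 = $9,614. Book value $13,207.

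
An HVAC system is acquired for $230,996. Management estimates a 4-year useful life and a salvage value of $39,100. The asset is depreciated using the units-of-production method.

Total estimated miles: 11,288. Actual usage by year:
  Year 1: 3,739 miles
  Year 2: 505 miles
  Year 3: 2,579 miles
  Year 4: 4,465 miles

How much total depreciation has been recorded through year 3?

Depreciable base = $230,996 − $39,100 = $191,896.
Rate = $191,896 / 11,288 miles = $17 per mile.
Year 1: 3,739 × $17 = $63,563. Book value $167,433.
Year 2: 505 × $17 = $8,585. Book value $158,848.
Year 3: 2,579 × $17 = $43,843. Book value $115,005.
Accumulated through year 3 = $230,996 − $115,005 = $115,991.

$115,991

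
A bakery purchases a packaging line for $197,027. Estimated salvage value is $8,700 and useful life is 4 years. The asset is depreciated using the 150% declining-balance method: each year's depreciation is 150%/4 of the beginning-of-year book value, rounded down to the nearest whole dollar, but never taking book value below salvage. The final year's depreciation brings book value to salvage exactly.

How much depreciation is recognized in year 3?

$28,861

Depreciable base = $197,027 − $8,700 = $188,327.
Year 1: ⌊$197,027 × 150%/4⌋ = $73,885. Book value $123,142.
Year 2: ⌊$123,142 × 150%/4⌋ = $46,178. Book value $76,964.
Year 3: ⌊$76,964 × 150%/4⌋ = $28,861. Book value $48,103.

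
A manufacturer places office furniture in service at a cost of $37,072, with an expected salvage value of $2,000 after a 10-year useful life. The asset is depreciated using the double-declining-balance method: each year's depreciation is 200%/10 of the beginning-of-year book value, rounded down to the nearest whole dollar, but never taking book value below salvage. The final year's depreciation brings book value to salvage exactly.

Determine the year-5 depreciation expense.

Depreciable base = $37,072 − $2,000 = $35,072.
Year 1: ⌊$37,072 × 200%/10⌋ = $7,414. Book value $29,658.
Year 2: ⌊$29,658 × 200%/10⌋ = $5,931. Book value $23,727.
Year 3: ⌊$23,727 × 200%/10⌋ = $4,745. Book value $18,982.
Year 4: ⌊$18,982 × 200%/10⌋ = $3,796. Book value $15,186.
Year 5: ⌊$15,186 × 200%/10⌋ = $3,037. Book value $12,149.

$3,037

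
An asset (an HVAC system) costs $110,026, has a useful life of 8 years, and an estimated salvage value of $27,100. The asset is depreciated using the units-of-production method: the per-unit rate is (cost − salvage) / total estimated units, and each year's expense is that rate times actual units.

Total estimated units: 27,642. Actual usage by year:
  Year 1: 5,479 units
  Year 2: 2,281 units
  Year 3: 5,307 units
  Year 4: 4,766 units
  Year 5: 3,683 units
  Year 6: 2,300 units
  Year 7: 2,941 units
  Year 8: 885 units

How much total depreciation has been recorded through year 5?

Depreciable base = $110,026 − $27,100 = $82,926.
Rate = $82,926 / 27,642 units = $3 per unit.
Year 1: 5,479 × $3 = $16,437. Book value $93,589.
Year 2: 2,281 × $3 = $6,843. Book value $86,746.
Year 3: 5,307 × $3 = $15,921. Book value $70,825.
Year 4: 4,766 × $3 = $14,298. Book value $56,527.
Year 5: 3,683 × $3 = $11,049. Book value $45,478.
Accumulated through year 5 = $110,026 − $45,478 = $64,548.

$64,548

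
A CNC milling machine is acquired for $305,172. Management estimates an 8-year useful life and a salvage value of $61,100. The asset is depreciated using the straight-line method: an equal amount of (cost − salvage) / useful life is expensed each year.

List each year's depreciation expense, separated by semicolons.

Depreciable base = $305,172 − $61,100 = $244,072.
Annual expense = $244,072 / 8 = $30,509.
End of year 1: book value $274,663.
End of year 2: book value $244,154.
End of year 3: book value $213,645.
End of year 4: book value $183,136.
End of year 5: book value $152,627.
End of year 6: book value $122,118.
End of year 7: book value $91,609.
End of year 8: book value $61,100.

$30,509; $30,509; $30,509; $30,509; $30,509; $30,509; $30,509; $30,509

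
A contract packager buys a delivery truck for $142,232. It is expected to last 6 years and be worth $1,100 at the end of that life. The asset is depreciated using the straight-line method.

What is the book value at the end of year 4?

$48,144

Depreciable base = $142,232 − $1,100 = $141,132.
Annual expense = $141,132 / 6 = $23,522.
End of year 1: book value $118,710.
End of year 2: book value $95,188.
End of year 3: book value $71,666.
End of year 4: book value $48,144.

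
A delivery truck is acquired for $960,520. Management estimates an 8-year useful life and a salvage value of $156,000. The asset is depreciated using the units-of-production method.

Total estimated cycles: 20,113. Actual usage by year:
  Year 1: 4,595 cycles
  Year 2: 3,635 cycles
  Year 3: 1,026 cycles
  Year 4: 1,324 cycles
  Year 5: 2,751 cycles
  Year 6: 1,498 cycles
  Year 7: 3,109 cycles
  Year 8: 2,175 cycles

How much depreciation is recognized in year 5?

Depreciable base = $960,520 − $156,000 = $804,520.
Rate = $804,520 / 20,113 cycles = $40 per cycle.
Year 1: 4,595 × $40 = $183,800. Book value $776,720.
Year 2: 3,635 × $40 = $145,400. Book value $631,320.
Year 3: 1,026 × $40 = $41,040. Book value $590,280.
Year 4: 1,324 × $40 = $52,960. Book value $537,320.
Year 5: 2,751 × $40 = $110,040. Book value $427,280.

$110,040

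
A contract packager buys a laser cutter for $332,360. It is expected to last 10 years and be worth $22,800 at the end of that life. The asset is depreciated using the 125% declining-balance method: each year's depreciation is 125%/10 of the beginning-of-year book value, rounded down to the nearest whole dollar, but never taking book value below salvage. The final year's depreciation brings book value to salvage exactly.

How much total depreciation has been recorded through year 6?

Depreciable base = $332,360 − $22,800 = $309,560.
Year 1: ⌊$332,360 × 125%/10⌋ = $41,545. Book value $290,815.
Year 2: ⌊$290,815 × 125%/10⌋ = $36,351. Book value $254,464.
Year 3: ⌊$254,464 × 125%/10⌋ = $31,808. Book value $222,656.
Year 4: ⌊$222,656 × 125%/10⌋ = $27,832. Book value $194,824.
Year 5: ⌊$194,824 × 125%/10⌋ = $24,353. Book value $170,471.
Year 6: ⌊$170,471 × 125%/10⌋ = $21,308. Book value $149,163.
Accumulated through year 6 = $332,360 − $149,163 = $183,197.

$183,197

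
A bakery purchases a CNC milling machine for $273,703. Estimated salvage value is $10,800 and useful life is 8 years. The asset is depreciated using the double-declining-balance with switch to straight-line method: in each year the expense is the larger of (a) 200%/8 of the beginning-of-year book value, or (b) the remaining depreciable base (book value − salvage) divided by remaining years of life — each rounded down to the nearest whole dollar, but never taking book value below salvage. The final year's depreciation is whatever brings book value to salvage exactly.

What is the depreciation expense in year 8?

$18,051

Depreciable base = $273,703 − $10,800 = $262,903.
Year 1: DB = ⌊$273,703 × 200%/8⌋ = $68,425; SL = ⌊$262,903/8⌋ = $32,862 → take DB $68,425. Book value $205,278.
Year 2: DB = ⌊$205,278 × 200%/8⌋ = $51,319; SL = ⌊$194,478/7⌋ = $27,782 → take DB $51,319. Book value $153,959.
Year 3: DB = ⌊$153,959 × 200%/8⌋ = $38,489; SL = ⌊$143,159/6⌋ = $23,859 → take DB $38,489. Book value $115,470.
Year 4: DB = ⌊$115,470 × 200%/8⌋ = $28,867; SL = ⌊$104,670/5⌋ = $20,934 → take DB $28,867. Book value $86,603.
Year 5: DB = ⌊$86,603 × 200%/8⌋ = $21,650; SL = ⌊$75,803/4⌋ = $18,950 → take DB $21,650. Book value $64,953.
Year 6: DB = ⌊$64,953 × 200%/8⌋ = $16,238; SL = ⌊$54,153/3⌋ = $18,051 → take SL $18,051. Book value $46,902.
Year 7: DB = ⌊$46,902 × 200%/8⌋ = $11,725; SL = ⌊$36,102/2⌋ = $18,051 → take SL $18,051. Book value $28,851.
Year 8 (final): $28,851 − $10,800 = $18,051. Book value $10,800.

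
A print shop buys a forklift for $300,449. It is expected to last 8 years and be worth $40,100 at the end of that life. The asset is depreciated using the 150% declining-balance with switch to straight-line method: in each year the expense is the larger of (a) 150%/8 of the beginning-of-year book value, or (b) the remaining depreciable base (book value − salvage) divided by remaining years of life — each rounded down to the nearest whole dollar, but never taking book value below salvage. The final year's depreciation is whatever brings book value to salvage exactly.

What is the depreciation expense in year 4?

Depreciable base = $300,449 − $40,100 = $260,349.
Year 1: DB = ⌊$300,449 × 150%/8⌋ = $56,334; SL = ⌊$260,349/8⌋ = $32,543 → take DB $56,334. Book value $244,115.
Year 2: DB = ⌊$244,115 × 150%/8⌋ = $45,771; SL = ⌊$204,015/7⌋ = $29,145 → take DB $45,771. Book value $198,344.
Year 3: DB = ⌊$198,344 × 150%/8⌋ = $37,189; SL = ⌊$158,244/6⌋ = $26,374 → take DB $37,189. Book value $161,155.
Year 4: DB = ⌊$161,155 × 150%/8⌋ = $30,216; SL = ⌊$121,055/5⌋ = $24,211 → take DB $30,216. Book value $130,939.

$30,216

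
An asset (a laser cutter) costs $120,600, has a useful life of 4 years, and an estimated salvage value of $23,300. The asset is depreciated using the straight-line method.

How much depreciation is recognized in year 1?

Depreciable base = $120,600 − $23,300 = $97,300.
Annual expense = $97,300 / 4 = $24,325.

$24,325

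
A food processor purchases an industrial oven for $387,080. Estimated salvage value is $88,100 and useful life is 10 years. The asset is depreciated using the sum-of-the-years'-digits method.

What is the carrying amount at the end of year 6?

$142,460

Depreciable base = $387,080 − $88,100 = $298,980.
Sum of the years' digits = 10+9+8+7+6+5+4+3+2+1 = 55.
Year 1: $298,980 × 10/55 = $54,360. Book value $332,720.
Year 2: $298,980 × 9/55 = $48,924. Book value $283,796.
Year 3: $298,980 × 8/55 = $43,488. Book value $240,308.
Year 4: $298,980 × 7/55 = $38,052. Book value $202,256.
Year 5: $298,980 × 6/55 = $32,616. Book value $169,640.
Year 6: $298,980 × 5/55 = $27,180. Book value $142,460.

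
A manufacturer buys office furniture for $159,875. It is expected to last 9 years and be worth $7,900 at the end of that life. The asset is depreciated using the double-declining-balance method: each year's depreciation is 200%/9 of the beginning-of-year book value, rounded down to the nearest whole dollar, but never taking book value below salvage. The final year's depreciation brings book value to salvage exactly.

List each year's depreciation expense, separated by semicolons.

$35,527; $27,632; $21,492; $16,716; $13,001; $10,112; $7,865; $6,117; $13,513

Depreciable base = $159,875 − $7,900 = $151,975.
Year 1: ⌊$159,875 × 200%/9⌋ = $35,527. Book value $124,348.
Year 2: ⌊$124,348 × 200%/9⌋ = $27,632. Book value $96,716.
Year 3: ⌊$96,716 × 200%/9⌋ = $21,492. Book value $75,224.
Year 4: ⌊$75,224 × 200%/9⌋ = $16,716. Book value $58,508.
Year 5: ⌊$58,508 × 200%/9⌋ = $13,001. Book value $45,507.
Year 6: ⌊$45,507 × 200%/9⌋ = $10,112. Book value $35,395.
Year 7: ⌊$35,395 × 200%/9⌋ = $7,865. Book value $27,530.
Year 8: ⌊$27,530 × 200%/9⌋ = $6,117. Book value $21,413.
Year 9 (final): $21,413 − $7,900 = $13,513. Book value $7,900.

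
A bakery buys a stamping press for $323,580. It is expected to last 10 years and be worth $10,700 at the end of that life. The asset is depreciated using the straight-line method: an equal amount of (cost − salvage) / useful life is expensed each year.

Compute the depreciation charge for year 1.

Depreciable base = $323,580 − $10,700 = $312,880.
Annual expense = $312,880 / 10 = $31,288.

$31,288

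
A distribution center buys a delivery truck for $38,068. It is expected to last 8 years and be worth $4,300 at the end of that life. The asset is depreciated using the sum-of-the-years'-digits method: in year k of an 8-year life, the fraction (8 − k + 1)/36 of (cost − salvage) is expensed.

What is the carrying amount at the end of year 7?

Depreciable base = $38,068 − $4,300 = $33,768.
Sum of the years' digits = 8+7+6+5+4+3+2+1 = 36.
Year 1: $33,768 × 8/36 = $7,504. Book value $30,564.
Year 2: $33,768 × 7/36 = $6,566. Book value $23,998.
Year 3: $33,768 × 6/36 = $5,628. Book value $18,370.
Year 4: $33,768 × 5/36 = $4,690. Book value $13,680.
Year 5: $33,768 × 4/36 = $3,752. Book value $9,928.
Year 6: $33,768 × 3/36 = $2,814. Book value $7,114.
Year 7: $33,768 × 2/36 = $1,876. Book value $5,238.

$5,238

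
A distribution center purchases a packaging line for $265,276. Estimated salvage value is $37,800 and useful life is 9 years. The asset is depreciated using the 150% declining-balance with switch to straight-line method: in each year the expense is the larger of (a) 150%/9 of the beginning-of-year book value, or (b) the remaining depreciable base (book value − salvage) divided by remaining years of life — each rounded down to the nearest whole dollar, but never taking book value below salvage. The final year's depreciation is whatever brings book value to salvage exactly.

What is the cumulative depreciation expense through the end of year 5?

Depreciable base = $265,276 − $37,800 = $227,476.
Year 1: DB = ⌊$265,276 × 150%/9⌋ = $44,212; SL = ⌊$227,476/9⌋ = $25,275 → take DB $44,212. Book value $221,064.
Year 2: DB = ⌊$221,064 × 150%/9⌋ = $36,844; SL = ⌊$183,264/8⌋ = $22,908 → take DB $36,844. Book value $184,220.
Year 3: DB = ⌊$184,220 × 150%/9⌋ = $30,703; SL = ⌊$146,420/7⌋ = $20,917 → take DB $30,703. Book value $153,517.
Year 4: DB = ⌊$153,517 × 150%/9⌋ = $25,586; SL = ⌊$115,717/6⌋ = $19,286 → take DB $25,586. Book value $127,931.
Year 5: DB = ⌊$127,931 × 150%/9⌋ = $21,321; SL = ⌊$90,131/5⌋ = $18,026 → take DB $21,321. Book value $106,610.
Accumulated through year 5 = $265,276 − $106,610 = $158,666.

$158,666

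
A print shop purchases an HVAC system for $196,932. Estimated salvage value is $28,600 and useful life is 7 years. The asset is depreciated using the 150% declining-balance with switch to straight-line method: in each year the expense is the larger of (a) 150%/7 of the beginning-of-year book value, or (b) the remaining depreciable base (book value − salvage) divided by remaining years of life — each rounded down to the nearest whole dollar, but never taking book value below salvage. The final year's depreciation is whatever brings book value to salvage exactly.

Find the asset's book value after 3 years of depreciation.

$95,524

Depreciable base = $196,932 − $28,600 = $168,332.
Year 1: DB = ⌊$196,932 × 150%/7⌋ = $42,199; SL = ⌊$168,332/7⌋ = $24,047 → take DB $42,199. Book value $154,733.
Year 2: DB = ⌊$154,733 × 150%/7⌋ = $33,157; SL = ⌊$126,133/6⌋ = $21,022 → take DB $33,157. Book value $121,576.
Year 3: DB = ⌊$121,576 × 150%/7⌋ = $26,052; SL = ⌊$92,976/5⌋ = $18,595 → take DB $26,052. Book value $95,524.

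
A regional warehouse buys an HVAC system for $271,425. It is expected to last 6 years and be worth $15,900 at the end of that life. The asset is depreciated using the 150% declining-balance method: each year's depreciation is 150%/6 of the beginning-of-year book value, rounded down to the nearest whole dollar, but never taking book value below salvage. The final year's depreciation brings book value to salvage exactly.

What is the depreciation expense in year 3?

$38,169

Depreciable base = $271,425 − $15,900 = $255,525.
Year 1: ⌊$271,425 × 150%/6⌋ = $67,856. Book value $203,569.
Year 2: ⌊$203,569 × 150%/6⌋ = $50,892. Book value $152,677.
Year 3: ⌊$152,677 × 150%/6⌋ = $38,169. Book value $114,508.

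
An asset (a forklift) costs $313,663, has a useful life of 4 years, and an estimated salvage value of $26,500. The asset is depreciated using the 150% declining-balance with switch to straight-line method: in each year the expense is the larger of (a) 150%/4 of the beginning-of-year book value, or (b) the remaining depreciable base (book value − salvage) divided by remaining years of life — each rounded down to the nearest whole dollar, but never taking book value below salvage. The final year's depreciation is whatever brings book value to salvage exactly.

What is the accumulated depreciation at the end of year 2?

Depreciable base = $313,663 − $26,500 = $287,163.
Year 1: DB = ⌊$313,663 × 150%/4⌋ = $117,623; SL = ⌊$287,163/4⌋ = $71,790 → take DB $117,623. Book value $196,040.
Year 2: DB = ⌊$196,040 × 150%/4⌋ = $73,515; SL = ⌊$169,540/3⌋ = $56,513 → take DB $73,515. Book value $122,525.
Accumulated through year 2 = $313,663 − $122,525 = $191,138.

$191,138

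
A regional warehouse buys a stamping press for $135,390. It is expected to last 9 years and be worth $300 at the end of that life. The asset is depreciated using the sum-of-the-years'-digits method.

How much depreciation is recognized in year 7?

Depreciable base = $135,390 − $300 = $135,090.
Sum of the years' digits = 9+8+7+6+5+4+3+2+1 = 45.
Year 1: $135,090 × 9/45 = $27,018. Book value $108,372.
Year 2: $135,090 × 8/45 = $24,016. Book value $84,356.
Year 3: $135,090 × 7/45 = $21,014. Book value $63,342.
Year 4: $135,090 × 6/45 = $18,012. Book value $45,330.
Year 5: $135,090 × 5/45 = $15,010. Book value $30,320.
Year 6: $135,090 × 4/45 = $12,008. Book value $18,312.
Year 7: $135,090 × 3/45 = $9,006. Book value $9,306.

$9,006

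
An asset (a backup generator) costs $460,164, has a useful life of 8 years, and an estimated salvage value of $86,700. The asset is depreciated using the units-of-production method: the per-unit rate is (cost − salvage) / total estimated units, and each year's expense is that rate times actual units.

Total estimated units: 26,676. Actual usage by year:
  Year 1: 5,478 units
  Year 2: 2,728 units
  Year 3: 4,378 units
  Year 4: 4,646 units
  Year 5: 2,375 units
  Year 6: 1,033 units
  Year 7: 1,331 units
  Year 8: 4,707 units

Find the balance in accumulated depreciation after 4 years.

$241,220

Depreciable base = $460,164 − $86,700 = $373,464.
Rate = $373,464 / 26,676 units = $14 per unit.
Year 1: 5,478 × $14 = $76,692. Book value $383,472.
Year 2: 2,728 × $14 = $38,192. Book value $345,280.
Year 3: 4,378 × $14 = $61,292. Book value $283,988.
Year 4: 4,646 × $14 = $65,044. Book value $218,944.
Accumulated through year 4 = $460,164 − $218,944 = $241,220.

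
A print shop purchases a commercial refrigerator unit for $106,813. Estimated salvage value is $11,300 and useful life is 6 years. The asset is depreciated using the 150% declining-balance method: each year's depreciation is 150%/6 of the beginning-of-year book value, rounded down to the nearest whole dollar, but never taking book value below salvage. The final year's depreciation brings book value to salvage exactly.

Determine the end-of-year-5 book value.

$25,349

Depreciable base = $106,813 − $11,300 = $95,513.
Year 1: ⌊$106,813 × 150%/6⌋ = $26,703. Book value $80,110.
Year 2: ⌊$80,110 × 150%/6⌋ = $20,027. Book value $60,083.
Year 3: ⌊$60,083 × 150%/6⌋ = $15,020. Book value $45,063.
Year 4: ⌊$45,063 × 150%/6⌋ = $11,265. Book value $33,798.
Year 5: ⌊$33,798 × 150%/6⌋ = $8,449. Book value $25,349.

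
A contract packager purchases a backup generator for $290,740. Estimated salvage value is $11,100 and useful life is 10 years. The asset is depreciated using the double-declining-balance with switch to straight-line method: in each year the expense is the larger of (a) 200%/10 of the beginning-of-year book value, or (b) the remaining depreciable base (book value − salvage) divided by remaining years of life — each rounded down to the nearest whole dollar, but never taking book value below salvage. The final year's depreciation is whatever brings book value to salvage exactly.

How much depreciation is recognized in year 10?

Depreciable base = $290,740 − $11,100 = $279,640.
Year 1: DB = ⌊$290,740 × 200%/10⌋ = $58,148; SL = ⌊$279,640/10⌋ = $27,964 → take DB $58,148. Book value $232,592.
Year 2: DB = ⌊$232,592 × 200%/10⌋ = $46,518; SL = ⌊$221,492/9⌋ = $24,610 → take DB $46,518. Book value $186,074.
Year 3: DB = ⌊$186,074 × 200%/10⌋ = $37,214; SL = ⌊$174,974/8⌋ = $21,871 → take DB $37,214. Book value $148,860.
Year 4: DB = ⌊$148,860 × 200%/10⌋ = $29,772; SL = ⌊$137,760/7⌋ = $19,680 → take DB $29,772. Book value $119,088.
Year 5: DB = ⌊$119,088 × 200%/10⌋ = $23,817; SL = ⌊$107,988/6⌋ = $17,998 → take DB $23,817. Book value $95,271.
Year 6: DB = ⌊$95,271 × 200%/10⌋ = $19,054; SL = ⌊$84,171/5⌋ = $16,834 → take DB $19,054. Book value $76,217.
Year 7: DB = ⌊$76,217 × 200%/10⌋ = $15,243; SL = ⌊$65,117/4⌋ = $16,279 → take SL $16,279. Book value $59,938.
Year 8: DB = ⌊$59,938 × 200%/10⌋ = $11,987; SL = ⌊$48,838/3⌋ = $16,279 → take SL $16,279. Book value $43,659.
Year 9: DB = ⌊$43,659 × 200%/10⌋ = $8,731; SL = ⌊$32,559/2⌋ = $16,279 → take SL $16,279. Book value $27,380.
Year 10 (final): $27,380 − $11,100 = $16,280. Book value $11,100.

$16,280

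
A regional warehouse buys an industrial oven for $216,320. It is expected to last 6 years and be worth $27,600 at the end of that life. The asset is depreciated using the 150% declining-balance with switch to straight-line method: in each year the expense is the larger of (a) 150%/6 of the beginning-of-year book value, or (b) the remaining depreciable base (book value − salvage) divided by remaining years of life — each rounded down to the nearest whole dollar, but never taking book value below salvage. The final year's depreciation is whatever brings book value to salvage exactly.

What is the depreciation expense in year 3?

Depreciable base = $216,320 − $27,600 = $188,720.
Year 1: DB = ⌊$216,320 × 150%/6⌋ = $54,080; SL = ⌊$188,720/6⌋ = $31,453 → take DB $54,080. Book value $162,240.
Year 2: DB = ⌊$162,240 × 150%/6⌋ = $40,560; SL = ⌊$134,640/5⌋ = $26,928 → take DB $40,560. Book value $121,680.
Year 3: DB = ⌊$121,680 × 150%/6⌋ = $30,420; SL = ⌊$94,080/4⌋ = $23,520 → take DB $30,420. Book value $91,260.

$30,420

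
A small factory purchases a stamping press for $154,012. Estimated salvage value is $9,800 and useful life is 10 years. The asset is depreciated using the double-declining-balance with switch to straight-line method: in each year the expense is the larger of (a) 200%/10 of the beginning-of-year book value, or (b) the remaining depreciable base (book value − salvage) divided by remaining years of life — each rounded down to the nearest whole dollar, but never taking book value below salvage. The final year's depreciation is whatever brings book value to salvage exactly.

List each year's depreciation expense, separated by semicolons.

$30,802; $24,642; $19,713; $15,771; $12,616; $10,093; $8,075; $7,500; $7,500; $7,500

Depreciable base = $154,012 − $9,800 = $144,212.
Year 1: DB = ⌊$154,012 × 200%/10⌋ = $30,802; SL = ⌊$144,212/10⌋ = $14,421 → take DB $30,802. Book value $123,210.
Year 2: DB = ⌊$123,210 × 200%/10⌋ = $24,642; SL = ⌊$113,410/9⌋ = $12,601 → take DB $24,642. Book value $98,568.
Year 3: DB = ⌊$98,568 × 200%/10⌋ = $19,713; SL = ⌊$88,768/8⌋ = $11,096 → take DB $19,713. Book value $78,855.
Year 4: DB = ⌊$78,855 × 200%/10⌋ = $15,771; SL = ⌊$69,055/7⌋ = $9,865 → take DB $15,771. Book value $63,084.
Year 5: DB = ⌊$63,084 × 200%/10⌋ = $12,616; SL = ⌊$53,284/6⌋ = $8,880 → take DB $12,616. Book value $50,468.
Year 6: DB = ⌊$50,468 × 200%/10⌋ = $10,093; SL = ⌊$40,668/5⌋ = $8,133 → take DB $10,093. Book value $40,375.
Year 7: DB = ⌊$40,375 × 200%/10⌋ = $8,075; SL = ⌊$30,575/4⌋ = $7,643 → take DB $8,075. Book value $32,300.
Year 8: DB = ⌊$32,300 × 200%/10⌋ = $6,460; SL = ⌊$22,500/3⌋ = $7,500 → take SL $7,500. Book value $24,800.
Year 9: DB = ⌊$24,800 × 200%/10⌋ = $4,960; SL = ⌊$15,000/2⌋ = $7,500 → take SL $7,500. Book value $17,300.
Year 10 (final): $17,300 − $9,800 = $7,500. Book value $9,800.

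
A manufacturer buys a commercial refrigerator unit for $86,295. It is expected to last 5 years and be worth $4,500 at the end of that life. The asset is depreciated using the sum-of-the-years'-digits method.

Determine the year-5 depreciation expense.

Depreciable base = $86,295 − $4,500 = $81,795.
Sum of the years' digits = 5+4+3+2+1 = 15.
Year 1: $81,795 × 5/15 = $27,265. Book value $59,030.
Year 2: $81,795 × 4/15 = $21,812. Book value $37,218.
Year 3: $81,795 × 3/15 = $16,359. Book value $20,859.
Year 4: $81,795 × 2/15 = $10,906. Book value $9,953.
Year 5: $81,795 × 1/15 = $5,453. Book value $4,500.

$5,453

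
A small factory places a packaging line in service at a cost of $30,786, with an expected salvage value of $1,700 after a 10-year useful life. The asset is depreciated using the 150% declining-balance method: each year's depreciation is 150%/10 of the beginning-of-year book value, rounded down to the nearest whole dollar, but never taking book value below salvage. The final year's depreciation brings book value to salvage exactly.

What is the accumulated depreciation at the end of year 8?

Depreciable base = $30,786 − $1,700 = $29,086.
Year 1: ⌊$30,786 × 150%/10⌋ = $4,617. Book value $26,169.
Year 2: ⌊$26,169 × 150%/10⌋ = $3,925. Book value $22,244.
Year 3: ⌊$22,244 × 150%/10⌋ = $3,336. Book value $18,908.
Year 4: ⌊$18,908 × 150%/10⌋ = $2,836. Book value $16,072.
Year 5: ⌊$16,072 × 150%/10⌋ = $2,410. Book value $13,662.
Year 6: ⌊$13,662 × 150%/10⌋ = $2,049. Book value $11,613.
Year 7: ⌊$11,613 × 150%/10⌋ = $1,741. Book value $9,872.
Year 8: ⌊$9,872 × 150%/10⌋ = $1,480. Book value $8,392.
Accumulated through year 8 = $30,786 − $8,392 = $22,394.

$22,394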